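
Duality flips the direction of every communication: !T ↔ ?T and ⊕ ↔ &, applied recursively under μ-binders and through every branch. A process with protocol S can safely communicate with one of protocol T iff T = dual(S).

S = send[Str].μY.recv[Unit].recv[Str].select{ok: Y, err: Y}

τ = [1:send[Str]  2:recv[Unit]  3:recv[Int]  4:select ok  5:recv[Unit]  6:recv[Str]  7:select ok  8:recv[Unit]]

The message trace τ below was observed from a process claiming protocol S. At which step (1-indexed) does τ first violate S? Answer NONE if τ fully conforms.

3

step 1: send[Str]  ✓  residual = μY.…
step 2: recv[Unit]  ✓  residual = recv[Str].select{ok: μY.…, err: μY.…}
step 3: got recv[Int], protocol expects recv[Str]  ✗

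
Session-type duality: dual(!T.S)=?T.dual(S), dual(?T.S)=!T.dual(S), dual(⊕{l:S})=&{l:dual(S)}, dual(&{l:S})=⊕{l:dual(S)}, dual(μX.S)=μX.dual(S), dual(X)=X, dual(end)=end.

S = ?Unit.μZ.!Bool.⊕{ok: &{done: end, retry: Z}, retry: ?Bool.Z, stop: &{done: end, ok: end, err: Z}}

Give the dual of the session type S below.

!Unit.μZ.?Bool.&{ok: ⊕{done: end, retry: Z}, retry: !Bool.Z, stop: ⊕{done: end, ok: end, err: Z}}

?Unit → !Unit
  μZ → μZ  (binder kept)
    !Bool → ?Bool
      ⊕{ok,retry,stop} → &{ok,retry,stop}  (select→offer)
        • ok:
          &{done,retry} → ⊕{done,retry}  (&→⊕)
            • done:
              dual(end) = end
            • retry:
              dual(Z) = Z
        • retry:
          ?Bool → !Bool
            dual(Z) = Z
        • stop:
          &{done,ok,err} → ⊕{done,ok,err}  (&→⊕)
            • done:
              dual(end) = end
            • ok:
              dual(end) = end
            • err:
              dual(Z) = Z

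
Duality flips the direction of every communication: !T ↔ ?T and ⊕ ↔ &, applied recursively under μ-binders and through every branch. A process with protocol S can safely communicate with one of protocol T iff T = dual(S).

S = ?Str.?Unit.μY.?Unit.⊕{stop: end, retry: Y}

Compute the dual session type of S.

?Str ↦ !Str
  ?Unit ↦ !Unit
    μY ↦ μY  (rec unchanged)
      ?Unit ↦ !Unit
        ⊕{stop,retry} ↦ &{stop,retry}  (internal→external)
          case stop:
            end self-dual
          case retry:
            Y self-dual

!Str.!Unit.μY.!Unit.&{stop: end, retry: Y}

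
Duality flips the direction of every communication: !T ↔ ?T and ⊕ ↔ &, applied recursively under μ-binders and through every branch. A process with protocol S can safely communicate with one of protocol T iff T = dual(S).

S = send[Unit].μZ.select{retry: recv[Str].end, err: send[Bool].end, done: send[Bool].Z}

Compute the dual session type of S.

recv[Unit].μZ.offer{retry: send[Str].end, err: recv[Bool].end, done: recv[Bool].Z}

send[Unit] = recv[Unit]
  μZ = μZ  (rec unchanged)
    select{retry,err,done} = offer{retry,err,done}  (⊕→&)
      [retry]
        recv[Str] = send[Str]
          end ↦ end
      [err]
        send[Bool] = recv[Bool]
          end ↦ end
      [done]
        send[Bool] = recv[Bool]
          Z ↦ Z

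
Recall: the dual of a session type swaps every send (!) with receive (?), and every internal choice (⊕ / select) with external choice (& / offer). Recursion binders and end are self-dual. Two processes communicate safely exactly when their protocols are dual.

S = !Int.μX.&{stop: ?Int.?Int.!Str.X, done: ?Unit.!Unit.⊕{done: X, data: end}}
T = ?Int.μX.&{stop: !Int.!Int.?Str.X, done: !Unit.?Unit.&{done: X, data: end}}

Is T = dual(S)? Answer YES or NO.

!Int | ?Int  match
  μX | μX  match (μ self-dual)
    &{stop,done} | &{stop,done}  ✗ choice polarity not flipped — not dual

NO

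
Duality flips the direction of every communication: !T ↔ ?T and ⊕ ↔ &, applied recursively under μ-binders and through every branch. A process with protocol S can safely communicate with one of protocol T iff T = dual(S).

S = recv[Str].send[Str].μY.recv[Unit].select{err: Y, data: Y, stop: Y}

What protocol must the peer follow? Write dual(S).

send[Str].recv[Str].μY.send[Unit].offer{err: Y, data: Y, stop: Y}

recv[Str] → send[Str]
  send[Str] → recv[Str]
    μY → μY  (μ self-dual)
      recv[Unit] → send[Unit]
        select{err,data,stop} → offer{err,data,stop}  (internal→external)
          • err:
            Y ↦ Y
          • data:
            Y ↦ Y
          • stop:
            Y ↦ Y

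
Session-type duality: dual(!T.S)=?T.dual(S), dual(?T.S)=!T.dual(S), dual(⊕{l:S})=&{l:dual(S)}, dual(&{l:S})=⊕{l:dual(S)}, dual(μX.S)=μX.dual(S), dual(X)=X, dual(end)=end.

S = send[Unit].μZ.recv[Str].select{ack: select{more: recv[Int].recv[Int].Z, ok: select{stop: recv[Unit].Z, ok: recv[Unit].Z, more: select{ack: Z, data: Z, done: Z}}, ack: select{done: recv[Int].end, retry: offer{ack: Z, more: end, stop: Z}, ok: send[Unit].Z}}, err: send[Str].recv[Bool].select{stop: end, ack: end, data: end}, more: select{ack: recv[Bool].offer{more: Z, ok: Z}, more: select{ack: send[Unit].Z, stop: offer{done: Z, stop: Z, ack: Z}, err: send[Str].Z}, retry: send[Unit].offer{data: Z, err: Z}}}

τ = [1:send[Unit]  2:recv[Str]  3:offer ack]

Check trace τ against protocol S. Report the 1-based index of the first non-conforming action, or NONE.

[1] send[Unit]  ✓  now at μZ.…
[2] recv[Str]  ✓  now at select{ack: select{more: recv[Int].recv[Int].μZ.…, ok: select{stop: recv[Unit].μZ.…, ok: recv[Unit].μZ.…, more: select{ack: μZ.…, data: μZ.…, done: μZ.…}}, ack: select{done: recv[Int].end, retry: offer{ack: μZ.…, more: end, stop: μZ.…}, ok: send[Unit].μZ.…}}, err: send[Str].recv[Bool].select{stop: end, ack: end, data: end}, more: select{ack: recv[Bool].offer{more: μZ.…, ok: μZ.…}, more: select{ack: send[Unit].μZ.…, stop: offer{done: μZ.…, stop: μZ.…, ack: μZ.…}, err: send[Str].μZ.…}, retry: send[Unit].offer{data: μZ.…, err: μZ.…}}}
[3] got offer ack, protocol expects select ack or select err or select more  ✗

3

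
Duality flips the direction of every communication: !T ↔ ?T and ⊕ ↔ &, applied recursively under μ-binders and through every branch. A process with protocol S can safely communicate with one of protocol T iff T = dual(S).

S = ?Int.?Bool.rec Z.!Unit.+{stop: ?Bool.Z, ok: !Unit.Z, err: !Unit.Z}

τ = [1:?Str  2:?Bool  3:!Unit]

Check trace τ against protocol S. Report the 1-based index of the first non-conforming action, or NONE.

[1] got ?Str, protocol expects ?Int  ✗

1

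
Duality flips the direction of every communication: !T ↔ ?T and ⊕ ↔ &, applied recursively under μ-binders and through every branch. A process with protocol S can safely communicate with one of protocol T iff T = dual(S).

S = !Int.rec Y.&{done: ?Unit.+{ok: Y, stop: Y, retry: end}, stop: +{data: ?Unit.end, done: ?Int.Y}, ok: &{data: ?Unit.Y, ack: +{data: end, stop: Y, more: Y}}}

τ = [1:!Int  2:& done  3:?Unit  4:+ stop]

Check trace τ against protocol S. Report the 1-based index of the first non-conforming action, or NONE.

NONE

step 1: !Int  match  now at rec Y.…
step 2: & done  match  now at ?Unit.+{ok: rec Y.…, stop: rec Y.…, retry: end}
step 3: ?Unit  match  now at +{ok: rec Y.…, stop: rec Y.…, retry: end}
step 4: + stop  match  now at rec Y.…
all 4 steps conform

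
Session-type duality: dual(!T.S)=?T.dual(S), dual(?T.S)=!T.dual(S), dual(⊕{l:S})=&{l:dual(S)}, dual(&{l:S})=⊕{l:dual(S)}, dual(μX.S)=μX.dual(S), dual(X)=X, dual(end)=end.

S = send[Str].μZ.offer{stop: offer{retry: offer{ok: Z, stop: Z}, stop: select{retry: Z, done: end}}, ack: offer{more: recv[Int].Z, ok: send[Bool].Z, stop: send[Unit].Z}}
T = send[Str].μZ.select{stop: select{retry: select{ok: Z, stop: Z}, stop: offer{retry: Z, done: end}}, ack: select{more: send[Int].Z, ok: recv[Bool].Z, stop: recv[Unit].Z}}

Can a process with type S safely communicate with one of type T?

send[Str] vs send[Str]  ✗ same direction on both sides — not dual

NO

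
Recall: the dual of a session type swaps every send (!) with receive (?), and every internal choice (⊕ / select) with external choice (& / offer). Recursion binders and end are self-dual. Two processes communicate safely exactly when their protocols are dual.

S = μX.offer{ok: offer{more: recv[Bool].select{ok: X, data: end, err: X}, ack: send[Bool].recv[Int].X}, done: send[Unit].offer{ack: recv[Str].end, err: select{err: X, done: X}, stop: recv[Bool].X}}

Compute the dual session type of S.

μX.select{ok: select{more: send[Bool].offer{ok: X, data: end, err: X}, ack: recv[Bool].send[Int].X}, done: recv[Unit].select{ack: send[Str].end, err: offer{err: X, done: X}, stop: send[Bool].X}}

μX → μX  (rec unchanged)
  offer{ok,done} → select{ok,done}  (&→⊕)
    case ok:
      offer{more,ack} → select{more,ack}  (&→⊕)
        case more:
          recv[Bool] → send[Bool]
            select{ok,data,err} → offer{ok,data,err}  (⊕→&)
              case ok:
                dual(X) = X
              case data:
                dual(end) = end
              case err:
                dual(X) = X
        case ack:
          send[Bool] → recv[Bool]
            recv[Int] → send[Int]
              dual(X) = X
    case done:
      send[Unit] → recv[Unit]
        offer{ack,err,stop} → select{ack,err,stop}  (&→⊕)
          case ack:
            recv[Str] → send[Str]
              dual(end) = end
          case err:
            select{err,done} → offer{err,done}  (⊕→&)
              case err:
                dual(X) = X
              case done:
                dual(X) = X
          case stop:
            recv[Bool] → send[Bool]
              dual(X) = X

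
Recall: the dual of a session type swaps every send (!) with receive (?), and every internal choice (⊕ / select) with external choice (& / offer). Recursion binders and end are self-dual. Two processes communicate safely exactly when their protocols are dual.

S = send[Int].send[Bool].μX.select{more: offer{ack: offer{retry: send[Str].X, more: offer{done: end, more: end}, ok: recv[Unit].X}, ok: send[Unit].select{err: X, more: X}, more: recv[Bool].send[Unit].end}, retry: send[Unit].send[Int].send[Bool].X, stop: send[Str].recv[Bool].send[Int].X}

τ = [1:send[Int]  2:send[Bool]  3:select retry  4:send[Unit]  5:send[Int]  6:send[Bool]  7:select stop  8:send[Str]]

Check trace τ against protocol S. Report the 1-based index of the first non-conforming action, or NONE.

NONE

step 1: send[Int]  ok  residual = send[Bool].μX.…
step 2: send[Bool]  ok  residual = μX.…
step 3: select retry  ok  residual = send[Unit].send[Int].send[Bool].μX.…
step 4: send[Unit]  ok  residual = send[Int].send[Bool].μX.…
step 5: send[Int]  ok  residual = send[Bool].μX.…
step 6: send[Bool]  ok  residual = μX.…
step 7: select stop  ok  residual = send[Str].recv[Bool].send[Int].μX.…
step 8: send[Str]  ok  residual = recv[Bool].send[Int].μX.…
trace exhausted — no violation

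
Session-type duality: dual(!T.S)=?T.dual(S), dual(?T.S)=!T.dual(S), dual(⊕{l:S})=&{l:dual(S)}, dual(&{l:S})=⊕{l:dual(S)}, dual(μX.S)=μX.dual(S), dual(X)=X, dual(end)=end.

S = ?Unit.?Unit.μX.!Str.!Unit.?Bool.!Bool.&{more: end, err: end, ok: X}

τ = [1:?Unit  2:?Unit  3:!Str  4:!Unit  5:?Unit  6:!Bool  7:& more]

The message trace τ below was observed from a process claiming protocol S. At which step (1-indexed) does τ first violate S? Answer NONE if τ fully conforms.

5

[1] ?Unit  ok  residual = ?Unit.μX.…
[2] ?Unit  ok  residual = μX.…
[3] !Str  ok  residual = !Unit.?Bool.!Bool.&{more: end, err: end, ok: μX.…}
[4] !Unit  ok  residual = ?Bool.!Bool.&{more: end, err: end, ok: μX.…}
[5] got ?Unit, protocol expects ?Bool  ✗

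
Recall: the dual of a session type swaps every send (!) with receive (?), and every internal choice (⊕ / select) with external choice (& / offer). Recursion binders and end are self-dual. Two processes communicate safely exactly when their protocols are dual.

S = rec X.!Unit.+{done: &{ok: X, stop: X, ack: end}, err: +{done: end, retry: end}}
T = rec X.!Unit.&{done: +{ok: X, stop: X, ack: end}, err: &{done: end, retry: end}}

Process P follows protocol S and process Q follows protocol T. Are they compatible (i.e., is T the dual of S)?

rec X | rec X  match (binder kept)
  !Unit | !Unit  ✗ same direction on both sides — not dual

NO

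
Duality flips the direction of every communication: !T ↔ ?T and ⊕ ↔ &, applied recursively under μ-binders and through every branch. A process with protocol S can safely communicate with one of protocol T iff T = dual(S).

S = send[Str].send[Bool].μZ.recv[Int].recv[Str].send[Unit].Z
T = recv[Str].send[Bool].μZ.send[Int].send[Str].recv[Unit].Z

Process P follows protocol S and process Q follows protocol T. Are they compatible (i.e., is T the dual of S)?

NO

send[Str] | recv[Str]  ✓
  send[Bool] | send[Bool]  ✗ same direction on both sides — not dual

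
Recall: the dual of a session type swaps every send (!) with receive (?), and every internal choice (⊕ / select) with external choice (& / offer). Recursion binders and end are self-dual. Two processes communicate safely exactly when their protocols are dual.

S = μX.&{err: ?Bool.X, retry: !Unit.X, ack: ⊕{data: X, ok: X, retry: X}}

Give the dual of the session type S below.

μX.⊕{err: !Bool.X, retry: ?Unit.X, ack: &{data: X, ok: X, retry: X}}

μX → μX  (rec unchanged)
  &{err,retry,ack} → ⊕{err,retry,ack}  (external→internal)
    case err:
      ?Bool → !Bool
        X ↦ X
    case retry:
      !Unit → ?Unit
        X ↦ X
    case ack:
      ⊕{data,ok,retry} → &{data,ok,retry}  (internal→external)
        case data:
          X ↦ X
        case ok:
          X ↦ X
        case retry:
          X ↦ X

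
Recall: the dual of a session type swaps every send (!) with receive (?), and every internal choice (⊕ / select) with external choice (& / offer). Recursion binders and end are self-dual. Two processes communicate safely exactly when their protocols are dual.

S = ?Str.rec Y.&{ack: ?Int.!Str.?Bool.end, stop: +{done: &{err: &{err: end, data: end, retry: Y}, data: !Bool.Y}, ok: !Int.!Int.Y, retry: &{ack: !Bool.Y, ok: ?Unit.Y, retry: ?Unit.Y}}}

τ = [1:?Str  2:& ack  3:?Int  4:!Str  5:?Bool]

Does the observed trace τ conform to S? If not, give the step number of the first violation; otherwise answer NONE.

step 1: ?Str  ok  now at rec Y.…
step 2: & ack  ok  now at ?Int.!Str.?Bool.end
step 3: ?Int  ok  now at !Str.?Bool.end
step 4: !Str  ok  now at ?Bool.end
step 5: ?Bool  ok  now at end
τ conforms to S (length 5)

NONE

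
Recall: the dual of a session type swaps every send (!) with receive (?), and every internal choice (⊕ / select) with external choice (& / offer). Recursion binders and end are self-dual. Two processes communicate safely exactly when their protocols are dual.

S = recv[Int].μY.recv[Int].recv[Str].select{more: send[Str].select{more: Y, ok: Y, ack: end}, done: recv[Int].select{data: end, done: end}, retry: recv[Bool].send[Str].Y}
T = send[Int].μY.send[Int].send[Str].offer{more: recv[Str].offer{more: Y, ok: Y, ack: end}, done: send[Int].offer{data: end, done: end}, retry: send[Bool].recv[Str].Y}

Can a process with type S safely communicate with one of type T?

YES

recv[Int] ‖ send[Int]  ok
  μY ‖ μY  ok (μ self-dual)
    recv[Int] ‖ send[Int]  ok
      recv[Str] ‖ send[Str]  ok
        select{more,done,retry} ‖ offer{more,done,retry}  ok labels match
          case more:
            send[Str] ‖ recv[Str]  ok
              select{more,ok,ack} ‖ offer{more,ok,ack}  ok labels match
                case more:
                  Y ‖ Y  ok
                case ok:
                  Y ‖ Y  ok
                case ack:
                  end ‖ end  ok
          case done:
            recv[Int] ‖ send[Int]  ok
              select{data,done} ‖ offer{data,done}  ok labels match
                case data:
                  end ‖ end  ok
                case done:
                  end ‖ end  ok
          case retry:
            recv[Bool] ‖ send[Bool]  ok
              send[Str] ‖ recv[Str]  ok
                Y ‖ Y  ok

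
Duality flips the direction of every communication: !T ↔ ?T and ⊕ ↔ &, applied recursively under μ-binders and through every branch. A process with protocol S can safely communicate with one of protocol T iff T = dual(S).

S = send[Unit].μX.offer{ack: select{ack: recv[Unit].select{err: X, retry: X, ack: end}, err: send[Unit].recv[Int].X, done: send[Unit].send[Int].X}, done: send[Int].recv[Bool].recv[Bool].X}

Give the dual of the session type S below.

send[Unit] ↦ recv[Unit]
  μX ↦ μX  (binder kept)
    offer{ack,done} ↦ select{ack,done}  (external→internal)
      [ack]
        select{ack,err,done} ↦ offer{ack,err,done}  (⊕→&)
          [ack]
            recv[Unit] ↦ send[Unit]
              select{err,retry,ack} ↦ offer{err,retry,ack}  (⊕→&)
                [err]
                  X ↦ X
                [retry]
                  X ↦ X
                [ack]
                  end ↦ end
          [err]
            send[Unit] ↦ recv[Unit]
              recv[Int] ↦ send[Int]
                X ↦ X
          [done]
            send[Unit] ↦ recv[Unit]
              send[Int] ↦ recv[Int]
                X ↦ X
      [done]
        send[Int] ↦ recv[Int]
          recv[Bool] ↦ send[Bool]
            recv[Bool] ↦ send[Bool]
              X ↦ X

recv[Unit].μX.select{ack: offer{ack: send[Unit].offer{err: X, retry: X, ack: end}, err: recv[Unit].send[Int].X, done: recv[Unit].recv[Int].X}, done: recv[Int].send[Bool].send[Bool].X}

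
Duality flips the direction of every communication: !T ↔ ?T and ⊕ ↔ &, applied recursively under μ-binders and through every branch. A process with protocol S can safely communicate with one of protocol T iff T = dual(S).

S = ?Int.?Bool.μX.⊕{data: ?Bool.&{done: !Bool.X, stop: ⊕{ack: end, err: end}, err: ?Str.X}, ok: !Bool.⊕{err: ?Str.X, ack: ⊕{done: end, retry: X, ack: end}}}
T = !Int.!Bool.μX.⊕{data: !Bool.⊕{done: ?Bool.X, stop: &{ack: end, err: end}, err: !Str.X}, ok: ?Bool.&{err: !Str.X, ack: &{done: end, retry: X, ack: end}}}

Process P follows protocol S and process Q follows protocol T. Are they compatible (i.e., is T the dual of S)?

?Int vs !Int  ✓
  ?Bool vs !Bool  ✓
    μX vs μX  ✓ (rec unchanged)
      ⊕{data,ok} vs ⊕{data,ok}  ✗ choice polarity not flipped — not dual

NO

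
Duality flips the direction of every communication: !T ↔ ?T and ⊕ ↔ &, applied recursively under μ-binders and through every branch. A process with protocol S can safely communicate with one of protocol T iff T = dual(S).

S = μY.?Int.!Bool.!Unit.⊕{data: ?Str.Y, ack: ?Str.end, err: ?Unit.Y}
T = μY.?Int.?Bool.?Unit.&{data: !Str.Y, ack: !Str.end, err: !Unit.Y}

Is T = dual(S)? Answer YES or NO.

μY | μY  match (binder kept)
  ?Int | ?Int  ✗ same direction on both sides — not dual

NO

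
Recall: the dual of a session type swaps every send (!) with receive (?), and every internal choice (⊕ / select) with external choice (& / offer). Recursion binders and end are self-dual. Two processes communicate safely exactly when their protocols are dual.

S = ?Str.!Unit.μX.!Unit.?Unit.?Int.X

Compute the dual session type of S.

?Str → !Str
  !Unit → ?Unit
    μX → μX  (μ self-dual)
      !Unit → ?Unit
        ?Unit → !Unit
          ?Int → !Int
            X self-dual

!Str.?Unit.μX.?Unit.!Unit.!Int.X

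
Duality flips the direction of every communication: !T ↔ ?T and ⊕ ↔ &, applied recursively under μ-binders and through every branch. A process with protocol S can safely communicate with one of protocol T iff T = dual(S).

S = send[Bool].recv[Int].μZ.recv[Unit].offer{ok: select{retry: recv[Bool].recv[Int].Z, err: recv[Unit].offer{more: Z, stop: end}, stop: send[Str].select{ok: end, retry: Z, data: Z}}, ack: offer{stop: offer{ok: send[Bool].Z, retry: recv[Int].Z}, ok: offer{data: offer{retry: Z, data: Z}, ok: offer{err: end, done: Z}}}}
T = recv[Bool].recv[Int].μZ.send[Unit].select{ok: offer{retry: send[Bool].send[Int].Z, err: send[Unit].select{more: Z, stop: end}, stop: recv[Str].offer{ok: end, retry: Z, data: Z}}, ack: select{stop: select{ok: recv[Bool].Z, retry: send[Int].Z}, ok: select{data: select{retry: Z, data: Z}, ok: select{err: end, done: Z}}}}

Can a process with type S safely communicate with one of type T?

send[Bool] ‖ recv[Bool]  ok
  recv[Int] ‖ recv[Int]  ✗ same direction on both sides — not dual

NO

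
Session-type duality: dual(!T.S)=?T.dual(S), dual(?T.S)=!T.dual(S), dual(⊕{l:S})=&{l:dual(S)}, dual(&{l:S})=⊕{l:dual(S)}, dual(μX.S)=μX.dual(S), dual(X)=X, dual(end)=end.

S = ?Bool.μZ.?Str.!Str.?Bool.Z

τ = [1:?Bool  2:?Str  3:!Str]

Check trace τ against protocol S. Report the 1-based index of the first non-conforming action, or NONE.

step 1: ?Bool  ✓  residual = μZ.…
step 2: ?Str  ✓  residual = !Str.?Bool.μZ.…
step 3: !Str  ✓  residual = ?Bool.μZ.…
trace exhausted — no violation

NONE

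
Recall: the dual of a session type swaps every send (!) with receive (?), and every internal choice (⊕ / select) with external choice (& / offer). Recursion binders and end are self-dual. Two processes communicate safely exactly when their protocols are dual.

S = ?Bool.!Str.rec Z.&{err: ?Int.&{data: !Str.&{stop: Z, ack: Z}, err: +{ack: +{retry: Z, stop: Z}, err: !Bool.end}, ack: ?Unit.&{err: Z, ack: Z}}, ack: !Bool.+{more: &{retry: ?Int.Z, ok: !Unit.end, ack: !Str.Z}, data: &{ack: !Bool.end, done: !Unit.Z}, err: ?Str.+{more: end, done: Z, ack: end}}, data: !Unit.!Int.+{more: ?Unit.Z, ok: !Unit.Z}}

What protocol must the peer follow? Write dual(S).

!Bool.?Str.rec Z.+{err: !Int.+{data: ?Str.+{stop: Z, ack: Z}, err: &{ack: &{retry: Z, stop: Z}, err: ?Bool.end}, ack: !Unit.+{err: Z, ack: Z}}, ack: ?Bool.&{more: +{retry: !Int.Z, ok: ?Unit.end, ack: ?Str.Z}, data: +{ack: ?Bool.end, done: ?Unit.Z}, err: !Str.&{more: end, done: Z, ack: end}}, data: ?Unit.?Int.&{more: !Unit.Z, ok: ?Unit.Z}}

?Bool → !Bool
  !Str → ?Str
    rec Z → rec Z  (binder kept)
      &{err,ack,data} → +{err,ack,data}  (&→⊕)
        • err:
          ?Int → !Int
            &{data,err,ack} → +{data,err,ack}  (&→⊕)
              • data:
                !Str → ?Str
                  &{stop,ack} → +{stop,ack}  (&→⊕)
                    • stop:
                      dual(Z) = Z
                    • ack:
                      dual(Z) = Z
              • err:
                +{ack,err} → &{ack,err}  (select→offer)
                  • ack:
                    +{retry,stop} → &{retry,stop}  (select→offer)
                      • retry:
                        dual(Z) = Z
                      • stop:
                        dual(Z) = Z
                  • err:
                    !Bool → ?Bool
                      dual(end) = end
              • ack:
                ?Unit → !Unit
                  &{err,ack} → +{err,ack}  (&→⊕)
                    • err:
                      dual(Z) = Z
                    • ack:
                      dual(Z) = Z
        • ack:
          !Bool → ?Bool
            +{more,data,err} → &{more,data,err}  (select→offer)
              • more:
                &{retry,ok,ack} → +{retry,ok,ack}  (&→⊕)
                  • retry:
                    ?Int → !Int
                      dual(Z) = Z
                  • ok:
                    !Unit → ?Unit
                      dual(end) = end
                  • ack:
                    !Str → ?Str
                      dual(Z) = Z
              • data:
                &{ack,done} → +{ack,done}  (&→⊕)
                  • ack:
                    !Bool → ?Bool
                      dual(end) = end
                  • done:
                    !Unit → ?Unit
                      dual(Z) = Z
              • err:
                ?Str → !Str
                  +{more,done,ack} → &{more,done,ack}  (select→offer)
                    • more:
                      dual(end) = end
                    • done:
                      dual(Z) = Z
                    • ack:
                      dual(end) = end
        • data:
          !Unit → ?Unit
            !Int → ?Int
              +{more,ok} → &{more,ok}  (select→offer)
                • more:
                  ?Unit → !Unit
                    dual(Z) = Z
                • ok:
                  !Unit → ?Unit
                    dual(Z) = Z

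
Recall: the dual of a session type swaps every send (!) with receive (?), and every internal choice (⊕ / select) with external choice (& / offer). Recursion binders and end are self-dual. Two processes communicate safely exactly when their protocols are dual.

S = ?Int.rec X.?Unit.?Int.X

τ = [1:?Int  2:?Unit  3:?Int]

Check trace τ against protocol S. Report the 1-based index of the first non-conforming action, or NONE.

NONE

step 1: ?Int  ✓  cont: rec X.…
step 2: ?Unit  ✓  cont: ?Int.rec X.…
step 3: ?Int  ✓  cont: rec X.…
trace exhausted — no violation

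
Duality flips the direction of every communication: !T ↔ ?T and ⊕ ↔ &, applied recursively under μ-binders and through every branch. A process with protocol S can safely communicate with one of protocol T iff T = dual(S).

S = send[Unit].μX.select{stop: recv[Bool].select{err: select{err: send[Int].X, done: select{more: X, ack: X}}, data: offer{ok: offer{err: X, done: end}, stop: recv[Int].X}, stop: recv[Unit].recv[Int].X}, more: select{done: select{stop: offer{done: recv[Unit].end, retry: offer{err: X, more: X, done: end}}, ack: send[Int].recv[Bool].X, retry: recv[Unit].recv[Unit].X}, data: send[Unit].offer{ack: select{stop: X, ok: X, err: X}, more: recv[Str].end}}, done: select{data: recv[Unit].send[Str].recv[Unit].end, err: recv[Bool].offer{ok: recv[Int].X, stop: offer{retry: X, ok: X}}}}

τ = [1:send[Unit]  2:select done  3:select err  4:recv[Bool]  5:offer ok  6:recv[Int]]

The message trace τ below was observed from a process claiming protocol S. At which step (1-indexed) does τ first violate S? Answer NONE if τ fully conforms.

NONE

@1 send[Unit]  ✓  residual = μX.…
@2 select done  ✓  residual = select{data: recv[Unit].send[Str].recv[Unit].end, err: recv[Bool].offer{ok: recv[Int].μX.…, stop: offer{retry: μX.…, ok: μX.…}}}
@3 select err  ✓  residual = recv[Bool].offer{ok: recv[Int].μX.…, stop: offer{retry: μX.…, ok: μX.…}}
@4 recv[Bool]  ✓  residual = offer{ok: recv[Int].μX.…, stop: offer{retry: μX.…, ok: μX.…}}
@5 offer ok  ✓  residual = recv[Int].μX.…
@6 recv[Int]  ✓  residual = μX.…
trace exhausted — no violation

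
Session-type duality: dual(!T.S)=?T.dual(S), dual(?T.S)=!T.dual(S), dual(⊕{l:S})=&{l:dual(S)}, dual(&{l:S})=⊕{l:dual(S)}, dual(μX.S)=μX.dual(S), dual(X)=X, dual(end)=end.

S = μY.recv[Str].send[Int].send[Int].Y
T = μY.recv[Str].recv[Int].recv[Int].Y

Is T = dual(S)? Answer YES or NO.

NO

μY vs μY  ok (rec unchanged)
  recv[Str] vs recv[Str]  ✗ same direction on both sides — not dual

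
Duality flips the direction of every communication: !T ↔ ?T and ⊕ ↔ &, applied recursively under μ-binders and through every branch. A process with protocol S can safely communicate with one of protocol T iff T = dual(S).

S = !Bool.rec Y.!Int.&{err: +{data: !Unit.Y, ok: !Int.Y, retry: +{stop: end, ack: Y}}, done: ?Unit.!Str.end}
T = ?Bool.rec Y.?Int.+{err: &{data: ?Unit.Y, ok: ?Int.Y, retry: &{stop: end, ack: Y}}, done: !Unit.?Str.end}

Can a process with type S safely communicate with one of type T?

YES

!Bool ‖ ?Bool  ✓
  rec Y ‖ rec Y  ✓ (binder kept)
    !Int ‖ ?Int  ✓
      &{err,done} ‖ +{err,done}  ✓ same labels
        case err:
          +{data,ok,retry} ‖ &{data,ok,retry}  ✓ same labels
            case data:
              !Unit ‖ ?Unit  ✓
                Y ‖ Y  ✓
            case ok:
              !Int ‖ ?Int  ✓
                Y ‖ Y  ✓
            case retry:
              +{stop,ack} ‖ &{stop,ack}  ✓ same labels
                case stop:
                  end ‖ end  ✓
                case ack:
                  Y ‖ Y  ✓
        case done:
          ?Unit ‖ !Unit  ✓
            !Str ‖ ?Str  ✓
              end ‖ end  ✓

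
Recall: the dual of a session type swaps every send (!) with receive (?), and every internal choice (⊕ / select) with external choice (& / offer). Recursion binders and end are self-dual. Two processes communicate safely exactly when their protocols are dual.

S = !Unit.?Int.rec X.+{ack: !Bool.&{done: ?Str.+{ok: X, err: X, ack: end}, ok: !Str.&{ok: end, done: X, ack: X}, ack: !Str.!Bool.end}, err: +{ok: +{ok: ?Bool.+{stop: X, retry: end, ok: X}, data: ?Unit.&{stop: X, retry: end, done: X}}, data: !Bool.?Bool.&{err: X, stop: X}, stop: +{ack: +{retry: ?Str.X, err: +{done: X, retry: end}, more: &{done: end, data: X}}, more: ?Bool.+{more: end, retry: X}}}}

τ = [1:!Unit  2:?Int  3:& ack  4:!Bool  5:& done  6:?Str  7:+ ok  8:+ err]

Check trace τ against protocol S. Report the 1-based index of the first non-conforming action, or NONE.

3

step 1: !Unit  ok  now at ?Int.rec X.…
step 2: ?Int  ok  now at rec X.…
step 3: got & ack, protocol expects + ack or + err  ✗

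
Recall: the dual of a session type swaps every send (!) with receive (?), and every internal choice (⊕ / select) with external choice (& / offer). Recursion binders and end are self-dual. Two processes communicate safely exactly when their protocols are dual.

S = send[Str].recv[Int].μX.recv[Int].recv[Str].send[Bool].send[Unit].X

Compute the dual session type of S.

recv[Str].send[Int].μX.send[Int].send[Str].recv[Bool].recv[Unit].X

send[Str] = recv[Str]
  recv[Int] = send[Int]
    μX = μX  (binder kept)
      recv[Int] = send[Int]
        recv[Str] = send[Str]
          send[Bool] = recv[Bool]
            send[Unit] = recv[Unit]
              dual(X) = X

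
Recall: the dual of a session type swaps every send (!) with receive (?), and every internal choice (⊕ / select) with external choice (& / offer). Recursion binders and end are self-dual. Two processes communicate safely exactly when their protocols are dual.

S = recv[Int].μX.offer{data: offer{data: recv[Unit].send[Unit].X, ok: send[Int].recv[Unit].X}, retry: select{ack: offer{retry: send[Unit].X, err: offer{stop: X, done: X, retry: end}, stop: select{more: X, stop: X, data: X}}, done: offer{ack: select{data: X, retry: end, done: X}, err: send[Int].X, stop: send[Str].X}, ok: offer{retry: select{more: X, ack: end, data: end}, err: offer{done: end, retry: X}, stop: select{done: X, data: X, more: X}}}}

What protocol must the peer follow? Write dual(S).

send[Int].μX.select{data: select{data: send[Unit].recv[Unit].X, ok: recv[Int].send[Unit].X}, retry: offer{ack: select{retry: recv[Unit].X, err: select{stop: X, done: X, retry: end}, stop: offer{more: X, stop: X, data: X}}, done: select{ack: offer{data: X, retry: end, done: X}, err: recv[Int].X, stop: recv[Str].X}, ok: select{retry: offer{more: X, ack: end, data: end}, err: select{done: end, retry: X}, stop: offer{done: X, data: X, more: X}}}}

recv[Int] ↦ send[Int]
  μX ↦ μX  (rec unchanged)
    offer{data,retry} ↦ select{data,retry}  (offer→select)
      case data:
        offer{data,ok} ↦ select{data,ok}  (offer→select)
          case data:
            recv[Unit] ↦ send[Unit]
              send[Unit] ↦ recv[Unit]
                X ↦ X
          case ok:
            send[Int] ↦ recv[Int]
              recv[Unit] ↦ send[Unit]
                X ↦ X
      case retry:
        select{ack,done,ok} ↦ offer{ack,done,ok}  (select→offer)
          case ack:
            offer{retry,err,stop} ↦ select{retry,err,stop}  (offer→select)
              case retry:
                send[Unit] ↦ recv[Unit]
                  X ↦ X
              case err:
                offer{stop,done,retry} ↦ select{stop,done,retry}  (offer→select)
                  case stop:
                    X ↦ X
                  case done:
                    X ↦ X
                  case retry:
                    end ↦ end
              case stop:
                select{more,stop,data} ↦ offer{more,stop,data}  (select→offer)
                  case more:
                    X ↦ X
                  case stop:
                    X ↦ X
                  case data:
                    X ↦ X
          case done:
            offer{ack,err,stop} ↦ select{ack,err,stop}  (offer→select)
              case ack:
                select{data,retry,done} ↦ offer{data,retry,done}  (select→offer)
                  case data:
                    X ↦ X
                  case retry:
                    end ↦ end
                  case done:
                    X ↦ X
              case err:
                send[Int] ↦ recv[Int]
                  X ↦ X
              case stop:
                send[Str] ↦ recv[Str]
                  X ↦ X
          case ok:
            offer{retry,err,stop} ↦ select{retry,err,stop}  (offer→select)
              case retry:
                select{more,ack,data} ↦ offer{more,ack,data}  (select→offer)
                  case more:
                    X ↦ X
                  case ack:
                    end ↦ end
                  case data:
                    end ↦ end
              case err:
                offer{done,retry} ↦ select{done,retry}  (offer→select)
                  case done:
                    end ↦ end
                  case retry:
                    X ↦ X
              case stop:
                select{done,data,more} ↦ offer{done,data,more}  (select→offer)
                  case done:
                    X ↦ X
                  case data:
                    X ↦ X
                  case more:
                    X ↦ X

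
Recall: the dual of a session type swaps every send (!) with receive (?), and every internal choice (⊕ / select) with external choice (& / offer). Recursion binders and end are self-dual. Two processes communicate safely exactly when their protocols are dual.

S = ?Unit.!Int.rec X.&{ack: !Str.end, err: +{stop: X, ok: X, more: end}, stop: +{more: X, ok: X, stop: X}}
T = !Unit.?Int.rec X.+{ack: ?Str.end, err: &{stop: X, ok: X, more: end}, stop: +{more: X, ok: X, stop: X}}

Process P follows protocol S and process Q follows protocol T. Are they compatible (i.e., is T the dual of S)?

NO

?Unit ‖ !Unit  ✓
  !Int ‖ ?Int  ✓
    rec X ‖ rec X  ✓ (rec unchanged)
      &{ack,err,stop} ‖ +{ack,err,stop}  ✓ label sets agree
        • ack:
          !Str ‖ ?Str  ✓
            end ‖ end  ✓
        • err:
          +{stop,ok,more} ‖ &{stop,ok,more}  ✓ label sets agree
            • stop:
              X ‖ X  ✓
            • ok:
              X ‖ X  ✓
            • more:
              end ‖ end  ✓
        • stop:
          +{more,ok,stop} ‖ +{more,ok,stop}  ✗ choice polarity not flipped — not dual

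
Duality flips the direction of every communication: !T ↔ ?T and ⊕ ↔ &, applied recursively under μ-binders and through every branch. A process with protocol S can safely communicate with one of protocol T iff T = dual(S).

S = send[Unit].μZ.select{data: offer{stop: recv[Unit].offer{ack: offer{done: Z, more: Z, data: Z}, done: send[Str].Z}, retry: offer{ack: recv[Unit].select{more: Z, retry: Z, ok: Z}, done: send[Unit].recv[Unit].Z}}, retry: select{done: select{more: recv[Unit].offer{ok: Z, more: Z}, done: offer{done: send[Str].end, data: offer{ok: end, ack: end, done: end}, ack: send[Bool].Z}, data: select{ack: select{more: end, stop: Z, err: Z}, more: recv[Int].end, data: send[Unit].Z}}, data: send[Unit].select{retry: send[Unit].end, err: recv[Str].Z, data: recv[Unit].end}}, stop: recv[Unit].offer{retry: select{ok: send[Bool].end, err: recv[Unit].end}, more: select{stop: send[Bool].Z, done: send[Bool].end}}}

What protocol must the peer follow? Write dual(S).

recv[Unit].μZ.offer{data: select{stop: send[Unit].select{ack: select{done: Z, more: Z, data: Z}, done: recv[Str].Z}, retry: select{ack: send[Unit].offer{more: Z, retry: Z, ok: Z}, done: recv[Unit].send[Unit].Z}}, retry: offer{done: offer{more: send[Unit].select{ok: Z, more: Z}, done: select{done: recv[Str].end, data: select{ok: end, ack: end, done: end}, ack: recv[Bool].Z}, data: offer{ack: offer{more: end, stop: Z, err: Z}, more: send[Int].end, data: recv[Unit].Z}}, data: recv[Unit].offer{retry: recv[Unit].end, err: send[Str].Z, data: send[Unit].end}}, stop: send[Unit].select{retry: offer{ok: recv[Bool].end, err: send[Unit].end}, more: offer{stop: recv[Bool].Z, done: recv[Bool].end}}}

send[Unit] → recv[Unit]
  μZ → μZ  (μ self-dual)
    select{data,retry,stop} → offer{data,retry,stop}  (select→offer)
      • data:
        offer{stop,retry} → select{stop,retry}  (external→internal)
          • stop:
            recv[Unit] → send[Unit]
              offer{ack,done} → select{ack,done}  (external→internal)
                • ack:
                  offer{done,more,data} → select{done,more,data}  (external→internal)
                    • done:
                      Z self-dual
                    • more:
                      Z self-dual
                    • data:
                      Z self-dual
                • done:
                  send[Str] → recv[Str]
                    Z self-dual
          • retry:
            offer{ack,done} → select{ack,done}  (external→internal)
              • ack:
                recv[Unit] → send[Unit]
                  select{more,retry,ok} → offer{more,retry,ok}  (select→offer)
                    • more:
                      Z self-dual
                    • retry:
                      Z self-dual
                    • ok:
                      Z self-dual
              • done:
                send[Unit] → recv[Unit]
                  recv[Unit] → send[Unit]
                    Z self-dual
      • retry:
        select{done,data} → offer{done,data}  (select→offer)
          • done:
            select{more,done,data} → offer{more,done,data}  (select→offer)
              • more:
                recv[Unit] → send[Unit]
                  offer{ok,more} → select{ok,more}  (external→internal)
                    • ok:
                      Z self-dual
                    • more:
                      Z self-dual
              • done:
                offer{done,data,ack} → select{done,data,ack}  (external→internal)
                  • done:
                    send[Str] → recv[Str]
                      end self-dual
                  • data:
                    offer{ok,ack,done} → select{ok,ack,done}  (external→internal)
                      • ok:
                        end self-dual
                      • ack:
                        end self-dual
                      • done:
                        end self-dual
                  • ack:
                    send[Bool] → recv[Bool]
                      Z self-dual
              • data:
                select{ack,more,data} → offer{ack,more,data}  (select→offer)
                  • ack:
                    select{more,stop,err} → offer{more,stop,err}  (select→offer)
                      • more:
                        end self-dual
                      • stop:
                        Z self-dual
                      • err:
                        Z self-dual
                  • more:
                    recv[Int] → send[Int]
                      end self-dual
                  • data:
                    send[Unit] → recv[Unit]
                      Z self-dual
          • data:
            send[Unit] → recv[Unit]
              select{retry,err,data} → offer{retry,err,data}  (select→offer)
                • retry:
                  send[Unit] → recv[Unit]
                    end self-dual
                • err:
                  recv[Str] → send[Str]
                    Z self-dual
                • data:
                  recv[Unit] → send[Unit]
                    end self-dual
      • stop:
        recv[Unit] → send[Unit]
          offer{retry,more} → select{retry,more}  (external→internal)
            • retry:
              select{ok,err} → offer{ok,err}  (select→offer)
                • ok:
                  send[Bool] → recv[Bool]
                    end self-dual
                • err:
                  recv[Unit] → send[Unit]
                    end self-dual
            • more:
              select{stop,done} → offer{stop,done}  (select→offer)
                • stop:
                  send[Bool] → recv[Bool]
                    Z self-dual
                • done:
                  send[Bool] → recv[Bool]
                    end self-dual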